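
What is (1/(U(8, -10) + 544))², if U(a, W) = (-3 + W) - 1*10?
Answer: 1/271441 ≈ 3.6840e-6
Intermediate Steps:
U(a, W) = -13 + W (U(a, W) = (-3 + W) - 10 = -13 + W)
(1/(U(8, -10) + 544))² = (1/((-13 - 10) + 544))² = (1/(-23 + 544))² = (1/521)² = 1/271441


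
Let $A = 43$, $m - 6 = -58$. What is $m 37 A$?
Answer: $-82732$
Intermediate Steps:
$m = -52$ ($m = 6 - 58 = -52$)
$m 37 A = \left(-52\right) 37 \cdot 43 = \left(-1924\right) 43 = -82732$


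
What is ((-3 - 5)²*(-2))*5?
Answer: -640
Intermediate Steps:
((-3 - 5)²*(-2))*5 = ((-8)²*(-2))*5 = (64*(-2))*5 = -128*5 = -640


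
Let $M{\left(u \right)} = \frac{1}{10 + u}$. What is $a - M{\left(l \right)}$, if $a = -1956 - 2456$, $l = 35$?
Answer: $- \frac{198541}{45} \approx -4412.0$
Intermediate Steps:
$a = -4412$ ($a = -1956 - 2456 = -4412$)
$a - M{\left(l \right)} = -4412 - \frac{1}{10 + 35} = -4412 - \frac{1}{45} = - \frac{198541}{45}$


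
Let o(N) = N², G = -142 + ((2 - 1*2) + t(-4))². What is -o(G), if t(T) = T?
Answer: -15876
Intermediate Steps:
G = -126 (G = -142 + ((2 - 1*2) - 4)² = -142 + ((2 - 2) - 4)² = -142 + (0 - 4)² = -142 + (-4)² = -142 + 16 = -126)
-o(G) = -1*(-126)² = -1*15876 = -15876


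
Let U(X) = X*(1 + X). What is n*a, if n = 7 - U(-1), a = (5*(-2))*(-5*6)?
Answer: 2100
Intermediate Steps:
a = 300 (a = -10*(-30) = 300)
n = 7 (n = 7 - (-1)*(1 - 1) = 7 - (-1)*0 = 7 - 1*0 = 7 + 0 = 7)
n*a = 7*300 = 2100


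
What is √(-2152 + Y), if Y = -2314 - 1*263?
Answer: I*√4729 ≈ 68.768*I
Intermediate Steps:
Y = -2577 (Y = -2314 - 263 = -2577)
√(-2152 + Y) = √(-2152 - 2577) = √(-4729) = I*√4729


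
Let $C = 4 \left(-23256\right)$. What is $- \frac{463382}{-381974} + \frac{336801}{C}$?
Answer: $- \frac{14257263001}{5922124896} \approx -2.4075$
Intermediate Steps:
$C = -93024$
$- \frac{463382}{-381974} + \frac{336801}{C} = - \frac{463382}{-381974} + \frac{336801}{-93024} = \left(-463382\right) \left(- \frac{1}{381974}\right) + 336801 \left(- \frac{1}{93024}\right) = \frac{231691}{190987} - \frac{112267}{31008} = - \frac{14257263001}{5922124896}$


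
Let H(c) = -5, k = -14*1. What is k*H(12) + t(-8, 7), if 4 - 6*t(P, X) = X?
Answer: 139/2 ≈ 69.500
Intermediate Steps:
t(P, X) = ⅔ - X/6
k = -14
k*H(12) + t(-8, 7) = -14*(-5) + (⅔ - ⅙*7) = 70 + (⅔ - 7/6) = 70 - ½ = 139/2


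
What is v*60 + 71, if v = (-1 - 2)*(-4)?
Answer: 791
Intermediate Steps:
v = 12 (v = -3*(-4) = 12)
v*60 + 71 = 12*60 + 71 = 720 + 71 = 791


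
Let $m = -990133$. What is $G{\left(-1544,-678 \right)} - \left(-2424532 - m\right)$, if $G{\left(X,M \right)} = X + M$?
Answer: $1432177$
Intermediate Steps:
$G{\left(X,M \right)} = M + X$
$G{\left(-1544,-678 \right)} - \left(-2424532 - m\right) = \left(-678 - 1544\right) - \left(-2424532 - -990133\right) = -2222 - \left(-2424532 + 990133\right) = -2222 - -1434399 = -2222 + 1434399 = 1432177$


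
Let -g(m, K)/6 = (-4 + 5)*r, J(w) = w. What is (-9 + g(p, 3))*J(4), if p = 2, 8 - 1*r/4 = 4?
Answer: -420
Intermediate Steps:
r = 16 (r = 32 - 4*4 = 32 - 16 = 16)
g(m, K) = -96 (g(m, K) = -6*(-4 + 5)*16 = -6*16 = -96)
(-9 + g(p, 3))*J(4) = (-9 - 96)*4 = -105*4 = -420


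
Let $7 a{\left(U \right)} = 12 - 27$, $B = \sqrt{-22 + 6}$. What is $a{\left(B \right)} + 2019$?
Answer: $\frac{14118}{7} \approx 2016.9$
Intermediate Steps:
$B = 4 i$ ($B = \sqrt{-16} = 4 i \approx 4.0 i$)
$a{\left(U \right)} = - \frac{15}{7}$ ($a{\left(U \right)} = \frac{12 - 27}{7} = \frac{1}{7} \left(-15\right) = - \frac{15}{7}$)
$a{\left(B \right)} + 2019 = - \frac{15}{7} + 2019 = \frac{14118}{7}$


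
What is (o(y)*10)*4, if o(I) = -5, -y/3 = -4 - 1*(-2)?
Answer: -200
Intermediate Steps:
y = 6 (y = -3*(-4 - 1*(-2)) = -3*(-4 + 2) = -3*(-2) = 6)
(o(y)*10)*4 = -5*10*4 = -50*4 = -200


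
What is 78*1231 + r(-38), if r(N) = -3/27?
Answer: 864161/9 ≈ 96018.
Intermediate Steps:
r(N) = -⅑ (r(N) = -3*1/27 = -⅑)
78*1231 + r(-38) = 78*1231 - ⅑ = 96018 - ⅑ = 864161/9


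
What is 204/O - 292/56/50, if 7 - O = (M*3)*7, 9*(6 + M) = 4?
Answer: 57331/37100 ≈ 1.5453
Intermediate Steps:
M = -50/9 (M = -6 + (⅑)*4 = -6 + 4/9 = -50/9 ≈ -5.5556)
O = 371/3 (O = 7 - (-50/9*3)*7 = 7 - (-50)*7/3 = 7 - 1*(-350/3) = 7 + 350/3 = 371/3 ≈ 123.67)
204/O - 292/56/50 = 204/(371/3) - 292/56/50 = 204*(3/371) - 292*1/56*(1/50) = 612/371 - 73/14*1/50 = 612/371 - 73/700 = 57331/37100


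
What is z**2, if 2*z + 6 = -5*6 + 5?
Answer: 961/4 ≈ 240.25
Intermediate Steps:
z = -31/2 (z = -3 + (-5*6 + 5)/2 = -3 + (-30 + 5)/2 = -3 + (1/2)*(-25) = -3 - 25/2 = -31/2 ≈ -15.500)
z**2 = (-31/2)**2 = 961/4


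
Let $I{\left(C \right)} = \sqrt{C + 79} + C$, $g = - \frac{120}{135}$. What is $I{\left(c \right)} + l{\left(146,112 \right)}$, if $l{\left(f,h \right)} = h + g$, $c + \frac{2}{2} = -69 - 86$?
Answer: $- \frac{404}{9} + i \sqrt{77} \approx -44.889 + 8.775 i$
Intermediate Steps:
$c = -156$ ($c = -1 - 155 = -156$)
$g = - \frac{8}{9}$ ($g = \left(-120\right) \frac{1}{135} = - \frac{8}{9} \approx -0.88889$)
$I{\left(C \right)} = C + \sqrt{79 + C}$ ($I{\left(C \right)} = \sqrt{79 + C} + C = C + \sqrt{79 + C}$)
$l{\left(f,h \right)} = - \frac{8}{9} + h$ ($l{\left(f,h \right)} = h - \frac{8}{9} = - \frac{8}{9} + h$)
$I{\left(c \right)} + l{\left(146,112 \right)} = \left(-156 + \sqrt{79 - 156}\right) + \left(- \frac{8}{9} + 112\right) = \left(-156 + \sqrt{-77}\right) + \frac{1000}{9} = \left(-156 + i \sqrt{77}\right) + \frac{1000}{9} = - \frac{404}{9} + i \sqrt{77}$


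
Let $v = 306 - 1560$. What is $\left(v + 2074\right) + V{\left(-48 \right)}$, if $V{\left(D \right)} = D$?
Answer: $772$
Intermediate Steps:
$v = -1254$ ($v = 306 - 1560 = -1254$)
$\left(v + 2074\right) + V{\left(-48 \right)} = \left(-1254 + 2074\right) - 48 = 820 - 48 = 772$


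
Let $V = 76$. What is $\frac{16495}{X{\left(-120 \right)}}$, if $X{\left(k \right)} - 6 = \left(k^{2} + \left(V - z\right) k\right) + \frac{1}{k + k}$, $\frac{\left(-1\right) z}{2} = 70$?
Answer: $- \frac{3958800}{2763361} \approx -1.4326$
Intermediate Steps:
$z = -140$ ($z = \left(-2\right) 70 = -140$)
$X{\left(k \right)} = 6 + k^{2} + \frac{1}{2 k} + 216 k$ ($X{\left(k \right)} = 6 + \left(\left(k^{2} + \left(76 - -140\right) k\right) + \frac{1}{k + k}\right) = 6 + \left(\left(k^{2} + \left(76 + 140\right) k\right) + \frac{1}{2 k}\right) = 6 + \left(\left(k^{2} + 216 k\right) + \frac{1}{2 k}\right) = 6 + \left(k^{2} + \frac{1}{2 k} + 216 k\right) = 6 + k^{2} + \frac{1}{2 k} + 216 k$)
$\frac{16495}{X{\left(-120 \right)}} = \frac{16495}{6 + \left(-120\right)^{2} + \frac{1}{2 \left(-120\right)} + 216 \left(-120\right)} = \frac{16495}{6 + 14400 + \frac{1}{2} \left(- \frac{1}{120}\right) - 25920} = \frac{16495}{6 + 14400 - \frac{1}{240} - 25920} = \frac{16495}{- \frac{2763361}{240}} = 16495 \left(- \frac{240}{2763361}\right) = - \frac{3958800}{2763361}$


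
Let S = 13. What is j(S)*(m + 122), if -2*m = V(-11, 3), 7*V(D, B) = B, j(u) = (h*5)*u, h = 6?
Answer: 332475/7 ≈ 47496.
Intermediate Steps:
j(u) = 30*u (j(u) = (6*5)*u = 30*u)
V(D, B) = B/7
m = -3/14 ≈ -0.21429
j(S)*(m + 122) = (30*13)*(-3/14 + 122) = 390*(1705/14) = 332475/7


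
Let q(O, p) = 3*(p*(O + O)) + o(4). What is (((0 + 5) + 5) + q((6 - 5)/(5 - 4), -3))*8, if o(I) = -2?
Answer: -80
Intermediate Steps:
q(O, p) = -2 + 6*O*p (q(O, p) = 3*(p*(O + O)) - 2 = 3*(p*(2*O)) - 2 = 3*(2*O*p) - 2 = 6*O*p - 2 = -2 + 6*O*p)
(((0 + 5) + 5) + q((6 - 5)/(5 - 4), -3))*8 = (((0 + 5) + 5) + (-2 + 6*((6 - 5)/(5 - 4))*(-3)))*8 = ((5 + 5) + (-2 + 6*(1/1)*(-3)))*8 = (10 + (-2 + 6*(1*1)*(-3)))*8 = (10 + (-2 + 6*1*(-3)))*8 = (10 + (-2 - 18))*8 = (10 - 20)*8 = -10*8 = -80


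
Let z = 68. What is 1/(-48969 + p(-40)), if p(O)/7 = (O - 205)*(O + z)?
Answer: -1/96989 ≈ -1.0310e-5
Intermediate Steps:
p(O) = 7*(-205 + O)*(68 + O) (p(O) = 7*((O - 205)*(O + 68)) = 7*((-205 + O)*(68 + O)) = 7*(-205 + O)*(68 + O))
1/(-48969 + p(-40)) = 1/(-48969 + (-97580 - 959*(-40) + 7*(-40)²)) = 1/(-48969 + (-97580 + 38360 + 7*1600)) = 1/(-48969 + (-97580 + 38360 + 11200)) = 1/(-48969 - 48020) = 1/(-96989) = -1/96989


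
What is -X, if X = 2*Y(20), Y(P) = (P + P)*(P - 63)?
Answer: 3440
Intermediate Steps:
Y(P) = 2*P*(-63 + P) (Y(P) = (2*P)*(-63 + P) = 2*P*(-63 + P))
X = -3440 (X = 2*(2*20*(-63 + 20)) = 2*(2*20*(-43)) = 2*(-1720) = -3440)
-X = -1*(-3440) = 3440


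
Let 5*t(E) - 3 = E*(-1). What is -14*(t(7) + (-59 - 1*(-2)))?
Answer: 4046/5 ≈ 809.20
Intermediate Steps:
t(E) = ⅗ - E/5 (t(E) = ⅗ + (E*(-1))/5 = ⅗ + (-E)/5 = ⅗ - E/5)
-14*(t(7) + (-59 - 1*(-2))) = -14*((⅗ - ⅕*7) + (-59 - 1*(-2))) = -14*((⅗ - 7/5) + (-59 + 2)) = -14*(-⅘ - 57) = -14*(-289/5) = 4046/5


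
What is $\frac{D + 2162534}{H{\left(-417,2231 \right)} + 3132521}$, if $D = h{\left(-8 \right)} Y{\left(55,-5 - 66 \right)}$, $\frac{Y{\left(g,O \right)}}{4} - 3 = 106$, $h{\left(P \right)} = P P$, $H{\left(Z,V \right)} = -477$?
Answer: $\frac{1095219}{1566022} \approx 0.69936$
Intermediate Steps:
$h{\left(P \right)} = P^{2}$
$Y{\left(g,O \right)} = 436$ ($Y{\left(g,O \right)} = 12 + 4 \cdot 106 = 12 + 424 = 436$)
$D = 27904$ ($D = \left(-8\right)^{2} \cdot 436 = 64 \cdot 436 = 27904$)
$\frac{D + 2162534}{H{\left(-417,2231 \right)} + 3132521} = \frac{27904 + 2162534}{-477 + 3132521} = \frac{2190438}{3132044} = 2190438 \cdot \frac{1}{3132044} = \frac{1095219}{1566022}$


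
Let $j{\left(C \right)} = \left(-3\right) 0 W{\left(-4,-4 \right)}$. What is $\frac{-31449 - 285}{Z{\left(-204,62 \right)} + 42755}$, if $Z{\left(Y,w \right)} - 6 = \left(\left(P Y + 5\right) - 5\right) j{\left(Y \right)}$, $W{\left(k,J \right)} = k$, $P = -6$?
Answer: $- \frac{31734}{42761} \approx -0.74212$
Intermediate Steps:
$j{\left(C \right)} = 0$ ($j{\left(C \right)} = \left(-3\right) 0 \left(-4\right) = 0 \left(-4\right) = 0$)
$Z{\left(Y,w \right)} = 6$ ($Z{\left(Y,w \right)} = 6 + \left(\left(- 6 Y + 5\right) - 5\right) 0 = 6 + \left(\left(5 - 6 Y\right) - 5\right) 0 = 6 + - 6 Y 0 = 6 + 0 = 6$)
$\frac{-31449 - 285}{Z{\left(-204,62 \right)} + 42755} = \frac{-31449 - 285}{6 + 42755} = - \frac{31734}{42761}$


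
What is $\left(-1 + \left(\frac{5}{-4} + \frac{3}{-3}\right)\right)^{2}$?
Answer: $\frac{169}{16} \approx 10.563$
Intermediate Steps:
$\left(-1 + \left(\frac{5}{-4} + \frac{3}{-3}\right)\right)^{2} = \left(-1 + \left(5 \left(- \frac{1}{4}\right) + 3 \left(- \frac{1}{3}\right)\right)\right)^{2} = \left(-1 - \frac{9}{4}\right)^{2} = \left(- \frac{13}{4}\right)^{2} = \frac{169}{16}$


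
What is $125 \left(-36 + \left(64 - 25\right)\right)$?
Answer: $375$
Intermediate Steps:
$125 \left(-36 + \left(64 - 25\right)\right) = 125 \left(-36 + 39\right) = 125 \cdot 3 = 375$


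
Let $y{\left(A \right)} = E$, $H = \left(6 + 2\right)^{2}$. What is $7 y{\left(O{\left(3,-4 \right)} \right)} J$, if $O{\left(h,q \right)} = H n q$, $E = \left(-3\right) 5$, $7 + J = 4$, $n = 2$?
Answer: $315$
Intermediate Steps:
$J = -3$ ($J = -7 + 4 = -3$)
$H = 64$ ($H = 8^{2} = 64$)
$E = -15$
$O{\left(h,q \right)} = 128 q$ ($O{\left(h,q \right)} = 64 \cdot 2 q = 128 q$)
$y{\left(A \right)} = -15$
$7 y{\left(O{\left(3,-4 \right)} \right)} J = 7 \left(-15\right) \left(-3\right) = \left(-105\right) \left(-3\right) = 315$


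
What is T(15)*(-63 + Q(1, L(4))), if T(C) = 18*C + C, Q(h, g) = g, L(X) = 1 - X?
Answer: -18810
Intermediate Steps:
T(C) = 19*C
T(15)*(-63 + Q(1, L(4))) = (19*15)*(-63 + (1 - 1*4)) = 285*(-63 + (1 - 4)) = 285*(-63 - 3) = 285*(-66) = -18810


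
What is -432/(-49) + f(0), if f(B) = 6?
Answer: 726/49 ≈ 14.816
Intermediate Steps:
-432/(-49) + f(0) = -432/(-49) + 6 = -432*(-1)/49 + 6 = -36*(-12/49) + 6 = 432/49 + 6 = 726/49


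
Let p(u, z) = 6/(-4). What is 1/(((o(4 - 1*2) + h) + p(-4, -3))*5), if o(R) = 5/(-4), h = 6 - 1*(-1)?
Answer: 4/85 ≈ 0.047059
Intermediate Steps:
h = 7 (h = 6 + 1 = 7)
o(R) = -5/4 (o(R) = 5*(-¼) = -5/4)
p(u, z) = -3/2 (p(u, z) = 6*(-¼) = -3/2)
1/(((o(4 - 1*2) + h) + p(-4, -3))*5) = 1/(((-5/4 + 7) - 3/2)*5) = 1/((23/4 - 3/2)*5) = 1/((17/4)*5) = 1/(85/4) = 4/85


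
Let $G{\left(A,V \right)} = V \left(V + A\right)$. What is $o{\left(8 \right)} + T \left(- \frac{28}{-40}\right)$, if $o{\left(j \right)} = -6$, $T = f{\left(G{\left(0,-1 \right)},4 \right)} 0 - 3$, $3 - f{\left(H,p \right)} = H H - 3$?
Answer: $- \frac{81}{10} \approx -8.1$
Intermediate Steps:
$G{\left(A,V \right)} = V \left(A + V\right)$
$f{\left(H,p \right)} = 6 - H^{2}$ ($f{\left(H,p \right)} = 3 - \left(H H - 3\right) = 3 - \left(H^{2} - 3\right) = 3 - \left(-3 + H^{2}\right) = 6 - H^{2}$)
$T = -3$ ($T = \left(6 - \left(- (0 - 1)\right)^{2}\right) 0 - 3 = \left(6 - \left(\left(-1\right) \left(-1\right)\right)^{2}\right) 0 - 3 = \left(6 - 1^{2}\right) 0 - 3 = \left(6 - 1\right) 0 - 3 = 5 \cdot 0 - 3 = 0 - 3 = -3$)
$o{\left(8 \right)} + T \left(- \frac{28}{-40}\right) = -6 - 3 \left(- \frac{28}{-40}\right) = -6 - 3 \left(\left(-28\right) \left(- \frac{1}{40}\right)\right) = -6 - \frac{21}{10} = - \frac{81}{10}$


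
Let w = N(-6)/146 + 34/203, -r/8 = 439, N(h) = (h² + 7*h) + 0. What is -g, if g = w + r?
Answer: 52042455/14819 ≈ 3511.9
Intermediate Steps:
N(h) = h² + 7*h
r = -3512 (r = -8*439 = -3512)
w = 1873/14819 (w = -6*(7 - 6)/146 + 34/203 = -6*1*(1/146) + 34*(1/203) = -6*1/146 + 34/203 = -3/73 + 34/203 = 1873/14819 ≈ 0.12639)
g = -52042455/14819 (g = 1873/14819 - 3512 = -52042455/14819 ≈ -3511.9)
-g = -1*(-52042455/14819) = 52042455/14819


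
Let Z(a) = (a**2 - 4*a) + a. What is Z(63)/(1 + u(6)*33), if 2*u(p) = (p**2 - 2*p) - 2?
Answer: 135/13 ≈ 10.385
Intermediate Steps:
u(p) = -1 + p**2/2 - p (u(p) = ((p**2 - 2*p) - 2)/2 = (-2 + p**2 - 2*p)/2 = -1 + p**2/2 - p)
Z(a) = a**2 - 3*a
Z(63)/(1 + u(6)*33) = (63*(-3 + 63))/(1 + (-1 + (1/2)*6**2 - 1*6)*33) = (63*60)/(1 + (-1 + (1/2)*36 - 6)*33) = 3780/(1 + (-1 + 18 - 6)*33) = 3780/(1 + 11*33) = 3780/(1 + 363) = 3780/364 = 3780*(1/364) = 135/13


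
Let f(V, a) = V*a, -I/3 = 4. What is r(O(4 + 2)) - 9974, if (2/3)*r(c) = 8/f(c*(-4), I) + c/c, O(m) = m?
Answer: -239339/24 ≈ -9972.5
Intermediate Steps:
I = -12 (I = -3*4 = -12)
r(c) = 3/2 + 1/(4*c) (r(c) = 3*(8/(((c*(-4))*(-12))) + c/c)/2 = 3*(8/((-4*c*(-12))) + 1)/2 = 3*(8/((48*c)) + 1)/2 = 3*(8*(1/(48*c)) + 1)/2 = 3*(1/(6*c) + 1)/2 = 3*(1 + 1/(6*c))/2 = 3/2 + 1/(4*c))
r(O(4 + 2)) - 9974 = (1 + 6*(4 + 2))/(4*(4 + 2)) - 9974 = (1/4)*(1 + 6*6)/6 - 9974 = (1/4)*(1/6)*(1 + 36) - 9974 = (1/4)*(1/6)*37 - 9974 = 37/24 - 9974 = -239339/24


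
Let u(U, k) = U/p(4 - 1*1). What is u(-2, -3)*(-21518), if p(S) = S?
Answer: 43036/3 ≈ 14345.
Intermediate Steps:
u(U, k) = U/3 (u(U, k) = U/(4 - 1*1) = U/(4 - 1) = U/3)
u(-2, -3)*(-21518) = ((1/3)*(-2))*(-21518) = -2/3*(-21518) = 43036/3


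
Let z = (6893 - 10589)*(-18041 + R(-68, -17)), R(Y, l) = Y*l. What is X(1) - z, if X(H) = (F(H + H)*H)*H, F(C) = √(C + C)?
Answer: -62406958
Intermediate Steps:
F(C) = √2*√C (F(C) = √(2*C) = √2*√C)
X(H) = 2*H^(5/2) (X(H) = ((√2*√(H + H))*H)*H = ((√2*√(2*H))*H)*H = ((√2*(√2*√H))*H)*H = ((2*√H)*H)*H = (2*H^(3/2))*H = 2*H^(5/2))
z = 62406960 (z = (6893 - 10589)*(-18041 - 68*(-17)) = -3696*(-18041 + 1156) = -3696*(-16885) = 62406960)
X(1) - z = 2*1^(5/2) - 1*62406960 = 2*1 - 62406960 = 2 - 62406960 = -62406958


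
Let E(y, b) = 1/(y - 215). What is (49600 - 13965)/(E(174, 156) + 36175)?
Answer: 1461035/1483174 ≈ 0.98507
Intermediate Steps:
E(y, b) = 1/(-215 + y)
(49600 - 13965)/(E(174, 156) + 36175) = (49600 - 13965)/(1/(-215 + 174) + 36175) = 35635/(1/(-41) + 36175) = 35635/(-1/41 + 36175) = 35635/(1483174/41) = 35635*(41/1483174) = 1461035/1483174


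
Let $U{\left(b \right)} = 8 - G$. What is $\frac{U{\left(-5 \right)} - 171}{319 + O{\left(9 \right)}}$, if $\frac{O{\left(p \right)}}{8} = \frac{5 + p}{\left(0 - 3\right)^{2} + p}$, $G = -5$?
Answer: $- \frac{1422}{2927} \approx -0.48582$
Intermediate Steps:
$U{\left(b \right)} = 13$ ($U{\left(b \right)} = 8 - -5 = 8 + 5 = 13$)
$O{\left(p \right)} = \frac{8 \left(5 + p\right)}{9 + p}$ ($O{\left(p \right)} = 8 \frac{5 + p}{\left(0 - 3\right)^{2} + p} = 8 \frac{5 + p}{\left(-3\right)^{2} + p} = 8 \frac{5 + p}{9 + p} = \frac{8 \left(5 + p\right)}{9 + p}$)
$\frac{U{\left(-5 \right)} - 171}{319 + O{\left(9 \right)}} = \frac{13 - 171}{319 + \frac{8 \left(5 + 9\right)}{9 + 9}} = - \frac{158}{319 + 8 \cdot \frac{1}{18} \cdot 14} = - \frac{158}{319 + \frac{56}{9}} = - \frac{158}{\frac{2927}{9}} = \left(-158\right) \frac{9}{2927} = - \frac{1422}{2927}$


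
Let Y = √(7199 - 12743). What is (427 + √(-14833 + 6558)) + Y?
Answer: 427 + 5*I*√331 + 6*I*√154 ≈ 427.0 + 165.43*I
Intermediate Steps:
Y = 6*I*√154 (Y = √(-5544) = 6*I*√154 ≈ 74.458*I)
(427 + √(-14833 + 6558)) + Y = (427 + √(-14833 + 6558)) + 6*I*√154 = (427 + √(-8275)) + 6*I*√154 = (427 + 5*I*√331) + 6*I*√154 = 427 + 5*I*√331 + 6*I*√154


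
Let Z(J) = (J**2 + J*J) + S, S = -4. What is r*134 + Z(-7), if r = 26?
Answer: 3578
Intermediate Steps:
Z(J) = -4 + 2*J**2 (Z(J) = (J**2 + J*J) - 4 = (J**2 + J**2) - 4 = 2*J**2 - 4 = -4 + 2*J**2)
r*134 + Z(-7) = 26*134 + (-4 + 2*(-7)**2) = 3484 + (-4 + 2*49) = 3484 + (-4 + 98) = 3484 + 94 = 3578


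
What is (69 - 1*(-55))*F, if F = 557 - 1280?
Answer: -89652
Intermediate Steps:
F = -723
(69 - 1*(-55))*F = (69 - 1*(-55))*(-723) = (69 + 55)*(-723) = 124*(-723) = -89652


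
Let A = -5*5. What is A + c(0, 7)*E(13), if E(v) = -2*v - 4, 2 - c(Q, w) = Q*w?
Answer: -85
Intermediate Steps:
c(Q, w) = 2 - Q*w
A = -25
E(v) = -4 - 2*v
A + c(0, 7)*E(13) = -25 + (2 - 1*0*7)*(-4 - 2*13) = -25 + (2 + 0)*(-4 - 26) = -25 + 2*(-30) = -25 - 60 = -85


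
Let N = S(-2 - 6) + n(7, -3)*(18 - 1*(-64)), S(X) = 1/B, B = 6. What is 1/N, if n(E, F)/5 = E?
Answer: 6/17221 ≈ 0.00034841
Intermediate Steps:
S(X) = ⅙ (S(X) = 1/6 = ⅙)
n(E, F) = 5*E
N = 17221/6 (N = ⅙ + (5*7)*(18 - 1*(-64)) = ⅙ + 35*(18 + 64) = ⅙ + 35*82 = ⅙ + 2870 = 17221/6 ≈ 2870.2)
1/N = 1/(17221/6) = 6/17221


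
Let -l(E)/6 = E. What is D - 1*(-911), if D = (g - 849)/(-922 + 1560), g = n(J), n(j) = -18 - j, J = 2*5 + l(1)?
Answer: 580347/638 ≈ 909.63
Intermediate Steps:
l(E) = -6*E
J = 4 (J = 2*5 - 6*1 = 10 - 6 = 4)
g = -22 (g = -18 - 1*4 = -18 - 4 = -22)
D = -871/638 (D = (-22 - 849)/(-922 + 1560) = -871/638 ≈ -1.3652)
D - 1*(-911) = -871/638 - 1*(-911) = -871/638 + 911 = 580347/638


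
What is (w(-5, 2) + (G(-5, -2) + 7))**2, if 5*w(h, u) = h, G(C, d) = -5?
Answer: 1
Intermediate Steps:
w(h, u) = h/5
(w(-5, 2) + (G(-5, -2) + 7))**2 = ((1/5)*(-5) + (-5 + 7))**2 = (-1 + 2)**2 = 1**2 = 1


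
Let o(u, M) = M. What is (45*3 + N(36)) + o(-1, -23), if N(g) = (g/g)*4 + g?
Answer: 152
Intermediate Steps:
N(g) = 4 + g (N(g) = 1*4 + g = 4 + g)
(45*3 + N(36)) + o(-1, -23) = (45*3 + (4 + 36)) - 23 = (135 + 40) - 23 = 175 - 23 = 152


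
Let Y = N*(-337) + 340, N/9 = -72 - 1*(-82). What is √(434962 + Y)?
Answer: 2*√101243 ≈ 636.37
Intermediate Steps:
N = 90 (N = 9*(-72 - 1*(-82)) = 9*(-72 + 82) = 9*10 = 90)
Y = -29990 (Y = 90*(-337) + 340 = -30330 + 340 = -29990)
√(434962 + Y) = √(434962 - 29990) = √404972 = 2*√101243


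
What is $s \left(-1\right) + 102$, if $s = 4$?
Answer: $98$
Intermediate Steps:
$s \left(-1\right) + 102 = 4 \left(-1\right) + 102 = -4 + 102 = 98$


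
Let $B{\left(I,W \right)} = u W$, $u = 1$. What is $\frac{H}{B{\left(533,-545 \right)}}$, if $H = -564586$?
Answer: $\frac{564586}{545} \approx 1035.9$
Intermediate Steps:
$B{\left(I,W \right)} = W$ ($B{\left(I,W \right)} = 1 W = W$)
$\frac{H}{B{\left(533,-545 \right)}} = - \frac{564586}{-545} = \left(-564586\right) \left(- \frac{1}{545}\right) = \frac{564586}{545}$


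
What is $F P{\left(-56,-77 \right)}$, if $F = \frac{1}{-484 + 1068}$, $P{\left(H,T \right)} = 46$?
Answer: $\frac{23}{292} \approx 0.078767$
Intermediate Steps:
$F = \frac{1}{584} \approx 0.0017123$
$F P{\left(-56,-77 \right)} = \frac{1}{584} \cdot 46 = \frac{23}{292}$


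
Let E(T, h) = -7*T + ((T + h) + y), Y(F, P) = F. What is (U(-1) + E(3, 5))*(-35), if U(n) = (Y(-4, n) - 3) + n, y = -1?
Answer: 770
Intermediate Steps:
U(n) = -7 + n (U(n) = (-4 - 3) + n = -7 + n)
E(T, h) = -1 + h - 6*T (E(T, h) = -7*T + ((T + h) - 1) = -7*T + (-1 + T + h) = -1 + h - 6*T)
(U(-1) + E(3, 5))*(-35) = ((-7 - 1) + (-1 + 5 - 6*3))*(-35) = (-8 + (-1 + 5 - 18))*(-35) = (-8 - 14)*(-35) = -22*(-35) = 770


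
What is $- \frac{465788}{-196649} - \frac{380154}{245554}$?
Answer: $\frac{19809601303}{24143974273} \approx 0.82048$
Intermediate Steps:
$- \frac{465788}{-196649} - \frac{380154}{245554} = \left(-465788\right) \left(- \frac{1}{196649}\right) - \frac{190077}{122777} = \frac{465788}{196649} - \frac{190077}{122777} = \frac{19809601303}{24143974273}$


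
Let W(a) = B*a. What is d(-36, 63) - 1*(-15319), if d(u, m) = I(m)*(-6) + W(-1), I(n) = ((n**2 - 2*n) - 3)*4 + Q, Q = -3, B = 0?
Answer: -76823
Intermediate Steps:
W(a) = 0 (W(a) = 0*a = 0)
I(n) = -15 - 8*n + 4*n**2 (I(n) = ((n**2 - 2*n) - 3)*4 - 3 = (-3 + n**2 - 2*n)*4 - 3 = (-12 - 8*n + 4*n**2) - 3 = -15 - 8*n + 4*n**2)
d(u, m) = 90 - 24*m**2 + 48*m (d(u, m) = (-15 - 8*m + 4*m**2)*(-6) + 0 = (90 - 24*m**2 + 48*m) + 0 = 90 - 24*m**2 + 48*m)
d(-36, 63) - 1*(-15319) = (90 - 24*63**2 + 48*63) - 1*(-15319) = (90 - 24*3969 + 3024) + 15319 = (90 - 95256 + 3024) + 15319 = -92142 + 15319 = -76823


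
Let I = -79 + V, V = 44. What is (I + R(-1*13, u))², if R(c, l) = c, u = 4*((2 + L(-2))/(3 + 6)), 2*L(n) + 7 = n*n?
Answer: 2304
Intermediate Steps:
L(n) = -7/2 + n²/2 (L(n) = -7/2 + (n*n)/2 = -7/2 + n²/2)
u = 2/9 (u = 4*((2 + (-7/2 + (½)*(-2)²))/(3 + 6)) = 4*((2 + (-7/2 + (½)*4))/9) = 4*((2 + (-7/2 + 2))*(⅑)) = 4*((2 - 3/2)*(⅑)) = 4*((½)*(⅑)) = 4*(1/18) = 2/9 ≈ 0.22222)
I = -35 (I = -79 + 44 = -35)
(I + R(-1*13, u))² = (-35 - 1*13)² = (-35 - 13)² = (-48)² = 2304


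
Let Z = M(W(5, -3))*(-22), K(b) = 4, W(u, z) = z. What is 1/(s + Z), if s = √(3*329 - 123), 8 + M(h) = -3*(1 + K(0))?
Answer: 253/127586 - 3*√6/63793 ≈ 0.0018678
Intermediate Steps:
M(h) = -23 (M(h) = -8 - 3*(1 + 4) = -8 - 3*5 = -8 - 15 = -23)
s = 12*√6 (s = √(987 - 123) = √864 = 12*√6 ≈ 29.394)
Z = 506 (Z = -23*(-22) = 506)
1/(s + Z) = 1/(12*√6 + 506) = 1/(506 + 12*√6)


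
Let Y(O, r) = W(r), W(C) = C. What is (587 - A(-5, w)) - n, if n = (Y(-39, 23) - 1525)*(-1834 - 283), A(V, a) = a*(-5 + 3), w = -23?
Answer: -3179193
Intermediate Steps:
Y(O, r) = r
A(V, a) = -2*a (A(V, a) = a*(-2) = -2*a)
n = 3179734 (n = (23 - 1525)*(-1834 - 283) = -1502*(-2117) = 3179734)
(587 - A(-5, w)) - n = (587 - (-2)*(-23)) - 1*3179734 = (587 - 1*46) - 3179734 = (587 - 46) - 3179734 = 541 - 3179734 = -3179193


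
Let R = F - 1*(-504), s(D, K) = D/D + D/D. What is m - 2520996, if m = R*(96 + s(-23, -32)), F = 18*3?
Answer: -2466312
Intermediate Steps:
s(D, K) = 2 (s(D, K) = 1 + 1 = 2)
F = 54
R = 558 (R = 54 - 1*(-504) = 54 + 504 = 558)
m = 54684 (m = 558*(96 + 2) = 558*98 = 54684)
m - 2520996 = 54684 - 2520996 = -2466312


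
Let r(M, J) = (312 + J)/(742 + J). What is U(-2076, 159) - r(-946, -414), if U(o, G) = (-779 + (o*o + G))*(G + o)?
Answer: -1354746936477/164 ≈ -8.2606e+9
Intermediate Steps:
r(M, J) = (312 + J)/(742 + J)
U(o, G) = (G + o)*(-779 + G + o²) (U(o, G) = (-779 + (o² + G))*(G + o) = (-779 + (G + o²))*(G + o) = (-779 + G + o²)*(G + o) = (G + o)*(-779 + G + o²))
U(-2076, 159) - r(-946, -414) = (159² + (-2076)³ - 779*159 - 779*(-2076) + 159*(-2076) + 159*(-2076)²) - (312 - 414)/(742 - 414) = (25281 - 8947094976 - 123861 + 1617204 - 330084 + 159*4309776) - (-102)/328 = (25281 - 8947094976 - 123861 + 1617204 - 330084 + 685254384) - (-102)/328 = -8260652052 - 1*(-51/164) = -8260652052 + 51/164 = -1354746936477/164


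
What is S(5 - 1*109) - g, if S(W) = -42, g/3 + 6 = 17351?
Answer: -52077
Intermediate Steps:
g = 52035 (g = -18 + 3*17351 = -18 + 52053 = 52035)
S(5 - 1*109) - g = -42 - 1*52035 = -42 - 52035 = -52077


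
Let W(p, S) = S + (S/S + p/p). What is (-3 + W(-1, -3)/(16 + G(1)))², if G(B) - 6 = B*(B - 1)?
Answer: 4489/484 ≈ 9.2748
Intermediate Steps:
G(B) = 6 + B*(-1 + B) (G(B) = 6 + B*(B - 1) = 6 + B*(-1 + B))
W(p, S) = 2 + S (W(p, S) = S + (1 + 1) = S + 2 = 2 + S)
(-3 + W(-1, -3)/(16 + G(1)))² = (-3 + (2 - 3)/(16 + (6 + 1² - 1*1)))² = (-3 - 1/(16 + (6 + 1 - 1)))² = (-3 - 1/(16 + 6))² = (-3 - 1/22)² = (-67/22)² = 4489/484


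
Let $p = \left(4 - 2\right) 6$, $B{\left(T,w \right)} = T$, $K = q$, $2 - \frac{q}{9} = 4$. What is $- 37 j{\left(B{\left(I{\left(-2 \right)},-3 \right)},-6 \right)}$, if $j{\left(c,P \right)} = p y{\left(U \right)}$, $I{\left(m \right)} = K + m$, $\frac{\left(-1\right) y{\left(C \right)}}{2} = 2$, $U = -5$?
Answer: $1776$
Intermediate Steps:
$q = -18$ ($q = 18 - 36 = -18$)
$K = -18$
$y{\left(C \right)} = -4$ ($y{\left(C \right)} = \left(-2\right) 2 = -4$)
$I{\left(m \right)} = -18 + m$
$p = 12$ ($p = 2 \cdot 6 = 12$)
$j{\left(c,P \right)} = -48$ ($j{\left(c,P \right)} = 12 \left(-4\right) = -48$)
$- 37 j{\left(B{\left(I{\left(-2 \right)},-3 \right)},-6 \right)} = \left(-37\right) \left(-48\right) = 1776$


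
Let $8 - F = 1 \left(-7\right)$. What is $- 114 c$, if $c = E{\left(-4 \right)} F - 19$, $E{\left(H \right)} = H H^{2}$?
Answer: $111606$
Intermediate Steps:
$F = 15$ ($F = 8 - 1 \left(-7\right) = 8 - -7 = 8 + 7 = 15$)
$E{\left(H \right)} = H^{3}$
$c = -979$ ($c = \left(-4\right)^{3} \cdot 15 - 19 = \left(-64\right) 15 - 19 = -960 - 19 = -979$)
$- 114 c = \left(-114\right) \left(-979\right) = 111606$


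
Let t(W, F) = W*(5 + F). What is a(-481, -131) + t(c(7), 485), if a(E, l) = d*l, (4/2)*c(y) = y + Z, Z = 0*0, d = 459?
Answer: -58414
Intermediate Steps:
Z = 0
c(y) = y/2 (c(y) = (y + 0)/2 = y/2)
a(E, l) = 459*l
a(-481, -131) + t(c(7), 485) = 459*(-131) + ((½)*7)*(5 + 485) = -60129 + (7/2)*490 = -60129 + 1715 = -58414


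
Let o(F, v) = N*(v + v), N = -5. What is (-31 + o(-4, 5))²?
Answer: 6561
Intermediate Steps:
o(F, v) = -10*v (o(F, v) = -5*(v + v) = -10*v)
(-31 + o(-4, 5))² = (-31 - 10*5)² = (-31 - 50)² = (-81)² = 6561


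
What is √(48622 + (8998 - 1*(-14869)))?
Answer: √72489 ≈ 269.24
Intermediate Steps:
√(48622 + (8998 - 1*(-14869))) = √(48622 + (8998 + 14869)) = √(48622 + 23867) = √72489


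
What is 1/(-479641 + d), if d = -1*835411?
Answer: -1/1315052 ≈ -7.6043e-7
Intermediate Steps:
d = -835411
1/(-479641 + d) = 1/(-479641 - 835411) = 1/(-1315052) = -1/1315052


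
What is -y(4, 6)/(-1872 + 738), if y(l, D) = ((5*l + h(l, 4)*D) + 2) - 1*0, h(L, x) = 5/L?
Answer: 59/2268 ≈ 0.026014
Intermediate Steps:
y(l, D) = 2 + 5*l + 5*D/l (y(l, D) = ((5*l + (5/l)*D) + 2) - 1*0 = ((5*l + 5*D/l) + 2) + 0 = (2 + 5*l + 5*D/l) + 0 = 2 + 5*l + 5*D/l)
-y(4, 6)/(-1872 + 738) = -(2 + 5*4 + 5*6/4)/(-1872 + 738) = -(2 + 20 + 5*6*(1/4))/(-1134) = -(-1)*(2 + 20 + 15/2)/1134 = -(-1)*59/(1134*2) = -1*(-59/2268) = 59/2268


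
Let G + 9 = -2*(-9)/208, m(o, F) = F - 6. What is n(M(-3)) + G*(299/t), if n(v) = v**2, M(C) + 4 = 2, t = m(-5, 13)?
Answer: -21097/56 ≈ -376.73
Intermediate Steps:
m(o, F) = -6 + F
t = 7 (t = -6 + 13 = 7)
M(C) = -2 (M(C) = -4 + 2 = -2)
G = -927/104 (G = -9 - 2*(-9)/208 = -9 + 18*(1/208) = -9 + 9/104 = -927/104 ≈ -8.9135)
n(M(-3)) + G*(299/t) = (-2)**2 - 21321/(8*7) = 4 - 21321/(8*7) = 4 - 927/104*299/7 = 4 - 21321/56 = -21097/56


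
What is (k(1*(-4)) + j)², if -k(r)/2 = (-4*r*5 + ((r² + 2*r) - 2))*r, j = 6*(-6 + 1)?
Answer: 432964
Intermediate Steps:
j = -30 (j = 6*(-5) = -30)
k(r) = -2*r*(-2 + r² - 18*r) (k(r) = -2*(-4*r*5 + ((r² + 2*r) - 2))*r = -2*(-20*r + (-2 + r² + 2*r))*r = -2*(-2 + r² - 18*r)*r = -2*r*(-2 + r² - 18*r))
(k(1*(-4)) + j)² = (2*(1*(-4))*(2 - (1*(-4))² + 18*(1*(-4))) - 30)² = (2*(-4)*(2 - 1*(-4)² + 18*(-4)) - 30)² = (2*(-4)*(2 - 1*16 - 72) - 30)² = (2*(-4)*(2 - 16 - 72) - 30)² = (2*(-4)*(-86) - 30)² = (688 - 30)² = 658² = 432964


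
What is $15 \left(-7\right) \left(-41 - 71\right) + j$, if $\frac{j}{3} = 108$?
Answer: $12084$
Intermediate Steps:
$j = 324$ ($j = 3 \cdot 108 = 324$)
$15 \left(-7\right) \left(-41 - 71\right) + j = 15 \left(-7\right) \left(-41 - 71\right) + 324 = \left(-105\right) \left(-112\right) + 324 = 11760 + 324 = 12084$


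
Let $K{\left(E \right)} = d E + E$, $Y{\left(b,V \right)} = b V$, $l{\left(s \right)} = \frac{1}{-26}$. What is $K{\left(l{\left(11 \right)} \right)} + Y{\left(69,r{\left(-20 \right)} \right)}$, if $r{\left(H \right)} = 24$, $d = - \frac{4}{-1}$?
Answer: $\frac{43051}{26} \approx 1655.8$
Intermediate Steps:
$d = 4$ ($d = \left(-4\right) \left(-1\right) = 4$)
$l{\left(s \right)} = - \frac{1}{26}$
$Y{\left(b,V \right)} = V b$
$K{\left(E \right)} = 5 E$ ($K{\left(E \right)} = 4 E + E = 5 E$)
$K{\left(l{\left(11 \right)} \right)} + Y{\left(69,r{\left(-20 \right)} \right)} = 5 \left(- \frac{1}{26}\right) + 24 \cdot 69 = - \frac{5}{26} + 1656 = \frac{43051}{26}$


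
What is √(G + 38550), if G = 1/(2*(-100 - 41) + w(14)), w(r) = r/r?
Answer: √3043946269/281 ≈ 196.34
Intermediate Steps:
w(r) = 1
G = -1/281 (G = 1/(2*(-100 - 41) + 1) = 1/(2*(-141) + 1) = 1/(-282 + 1) = 1/(-281) = -1/281 ≈ -0.0035587)
√(G + 38550) = √(-1/281 + 38550) = √(10832549/281) = √3043946269/281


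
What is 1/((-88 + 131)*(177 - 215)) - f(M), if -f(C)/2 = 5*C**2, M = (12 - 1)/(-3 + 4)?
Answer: 1977139/1634 ≈ 1210.0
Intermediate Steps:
M = 11 (M = 11/1 = 11*1 = 11)
f(C) = -10*C**2
1/((-88 + 131)*(177 - 215)) - f(M) = 1/((-88 + 131)*(177 - 215)) - (-10)*11**2 = 1/(43*(-38)) - (-10)*121 = 1/(-1634) - 1*(-1210) = -1/1634 + 1210 = 1977139/1634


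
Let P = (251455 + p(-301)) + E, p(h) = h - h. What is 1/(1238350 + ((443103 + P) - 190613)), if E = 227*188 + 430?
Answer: 1/1785401 ≈ 5.6010e-7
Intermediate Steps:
p(h) = 0
E = 43106 (E = 42676 + 430 = 43106)
P = 294561 (P = (251455 + 0) + 43106 = 251455 + 43106 = 294561)
1/(1238350 + ((443103 + P) - 190613)) = 1/(1238350 + ((443103 + 294561) - 190613)) = 1/(1238350 + (737664 - 190613)) = 1/(1238350 + 547051) = 1/1785401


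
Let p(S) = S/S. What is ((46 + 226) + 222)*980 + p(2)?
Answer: 484121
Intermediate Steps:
p(S) = 1
((46 + 226) + 222)*980 + p(2) = ((46 + 226) + 222)*980 + 1 = (272 + 222)*980 + 1 = 494*980 + 1 = 484120 + 1 = 484121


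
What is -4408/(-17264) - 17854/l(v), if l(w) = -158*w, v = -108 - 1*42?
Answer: -40301/80925 ≈ -0.49800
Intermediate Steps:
v = -150 (v = -108 - 42 = -150)
-4408/(-17264) - 17854/l(v) = -4408/(-17264) - 17854/((-158*(-150))) = -4408*(-1/17264) - 17854/23700 = 551/2158 - 17854*1/23700 = 551/2158 - 113/150 = -40301/80925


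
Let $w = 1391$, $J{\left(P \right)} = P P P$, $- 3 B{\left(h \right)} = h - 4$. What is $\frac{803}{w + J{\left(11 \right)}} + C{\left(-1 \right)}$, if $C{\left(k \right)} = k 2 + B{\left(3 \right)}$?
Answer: $- \frac{11201}{8166} \approx -1.3717$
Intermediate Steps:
$B{\left(h \right)} = \frac{4}{3} - \frac{h}{3}$ ($B{\left(h \right)} = - \frac{h - 4}{3} = - \frac{-4 + h}{3} = \frac{4}{3} - \frac{h}{3}$)
$J{\left(P \right)} = P^{3}$ ($J{\left(P \right)} = P^{2} P = P^{3}$)
$C{\left(k \right)} = \frac{1}{3} + 2 k$ ($C{\left(k \right)} = k 2 + \left(\frac{4}{3} - 1\right) = 2 k + \left(\frac{4}{3} - 1\right) = 2 k + \frac{1}{3} = \frac{1}{3} + 2 k$)
$\frac{803}{w + J{\left(11 \right)}} + C{\left(-1 \right)} = \frac{803}{1391 + 11^{3}} + \left(\frac{1}{3} + 2 \left(-1\right)\right) = \frac{803}{1391 + 1331} + \left(\frac{1}{3} - 2\right) = \frac{803}{2722} - \frac{5}{3} = - \frac{11201}{8166}$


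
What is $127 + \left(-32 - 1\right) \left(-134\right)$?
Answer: $4549$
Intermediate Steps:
$127 + \left(-32 - 1\right) \left(-134\right) = 127 - -4422 = 127 + 4422 = 4549$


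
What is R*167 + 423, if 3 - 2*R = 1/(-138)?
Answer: 186053/276 ≈ 674.11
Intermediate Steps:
R = 415/276 (R = 3/2 - ½/(-138) = 3/2 - ½*(-1/138) = 3/2 + 1/276 = 415/276 ≈ 1.5036)
R*167 + 423 = (415/276)*167 + 423 = 69305/276 + 423 = 186053/276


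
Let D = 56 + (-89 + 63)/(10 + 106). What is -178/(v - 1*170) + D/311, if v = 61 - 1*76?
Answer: 3809239/3337030 ≈ 1.1415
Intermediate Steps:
v = -15 (v = 61 - 76 = -15)
D = 3235/58 (D = 56 - 26/116 = 56 - 26*1/116 = 56 - 13/58 = 3235/58 ≈ 55.776)
-178/(v - 1*170) + D/311 = -178/(-15 - 1*170) + (3235/58)/311 = -178/(-15 - 170) + (3235/58)*(1/311) = -178/(-185) + 3235/18038 = -178*(-1/185) + 3235/18038 = 178/185 + 3235/18038 = 3809239/3337030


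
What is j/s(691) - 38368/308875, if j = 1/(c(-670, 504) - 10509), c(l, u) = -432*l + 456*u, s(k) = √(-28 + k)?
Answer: -38368/308875 + √663/337304565 ≈ -0.12422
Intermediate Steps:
j = 1/508755 (j = 1/((-432*(-670) + 456*504) - 10509) = 1/((289440 + 229824) - 10509) = 1/(519264 - 10509) = 1/508755 ≈ 1.9656e-6)
j/s(691) - 38368/308875 = 1/(508755*(√(-28 + 691))) - 38368/308875 = 1/(508755*(√663)) - 38368*1/308875 = (√663/663)/508755 - 38368/308875 = √663/337304565 - 38368/308875 = -38368/308875 + √663/337304565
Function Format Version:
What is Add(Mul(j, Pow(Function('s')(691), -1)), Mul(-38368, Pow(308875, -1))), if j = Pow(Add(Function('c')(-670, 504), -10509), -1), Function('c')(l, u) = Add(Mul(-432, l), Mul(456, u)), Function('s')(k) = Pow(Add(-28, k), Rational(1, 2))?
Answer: Add(Rational(-38368, 308875), Mul(Rational(1, 337304565), Pow(663, Rational(1, 2)))) ≈ -0.12422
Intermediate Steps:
j = Rational(1, 508755) (j = Pow(Add(Add(Mul(-432, -670), Mul(456, 504)), -10509), -1) = Pow(Add(Add(289440, 229824), -10509), -1) = Pow(Add(519264, -10509), -1) = Pow(508755, -1) = Rational(1, 508755) ≈ 1.9656e-6)
Add(Mul(j, Pow(Function('s')(691), -1)), Mul(-38368, Pow(308875, -1))) = Add(Mul(Rational(1, 508755), Pow(Pow(Add(-28, 691), Rational(1, 2)), -1)), Mul(-38368, Pow(308875, -1))) = Add(Mul(Rational(1, 508755), Pow(Pow(663, Rational(1, 2)), -1)), Mul(-38368, Rational(1, 308875))) = Add(Mul(Rational(1, 508755), Mul(Rational(1, 663), Pow(663, Rational(1, 2)))), Rational(-38368, 308875)) = Add(Mul(Rational(1, 337304565), Pow(663, Rational(1, 2))), Rational(-38368, 308875)) = Add(Rational(-38368, 308875), Mul(Rational(1, 337304565), Pow(663, Rational(1, 2))))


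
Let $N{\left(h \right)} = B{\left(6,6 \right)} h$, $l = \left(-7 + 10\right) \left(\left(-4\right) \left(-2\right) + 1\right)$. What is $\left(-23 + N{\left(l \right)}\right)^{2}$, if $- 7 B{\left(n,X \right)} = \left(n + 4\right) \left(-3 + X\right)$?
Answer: $\frac{942841}{49} \approx 19242.0$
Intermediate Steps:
$B{\left(n,X \right)} = - \frac{\left(-3 + X\right) \left(4 + n\right)}{7}$ ($B{\left(n,X \right)} = - \frac{\left(n + 4\right) \left(-3 + X\right)}{7} = - \frac{\left(4 + n\right) \left(-3 + X\right)}{7} = - \frac{\left(-3 + X\right) \left(4 + n\right)}{7}$)
$l = 27$ ($l = 3 \left(8 + 1\right) = 3 \cdot 9 = 27$)
$N{\left(h \right)} = - \frac{30 h}{7}$ ($N{\left(h \right)} = \left(\frac{12}{7} - \frac{24}{7} + \frac{3}{7} \cdot 6 - \frac{6}{7} \cdot 6\right) h = \left(\frac{12}{7} - \frac{24}{7} + \frac{18}{7} - \frac{36}{7}\right) h = - \frac{30 h}{7}$)
$\left(-23 + N{\left(l \right)}\right)^{2} = \left(-23 - \frac{810}{7}\right)^{2} = \left(- \frac{971}{7}\right)^{2} = \frac{942841}{49}$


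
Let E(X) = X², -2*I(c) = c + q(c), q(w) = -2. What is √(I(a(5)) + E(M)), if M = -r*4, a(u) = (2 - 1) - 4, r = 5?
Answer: √1610/2 ≈ 20.062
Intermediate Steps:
a(u) = -3 (a(u) = 1 - 4 = -3)
I(c) = 1 - c/2 (I(c) = -(c - 2)/2 = -(-2 + c)/2 = 1 - c/2)
M = -20 (M = -1*5*4 = -5*4 = -20)
√(I(a(5)) + E(M)) = √((1 - ½*(-3)) + (-20)²) = √((1 + 3/2) + 400) = √(5/2 + 400) = √(805/2) = √1610/2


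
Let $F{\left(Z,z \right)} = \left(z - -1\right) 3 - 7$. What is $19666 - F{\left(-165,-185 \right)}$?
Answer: $20225$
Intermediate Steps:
$F{\left(Z,z \right)} = -4 + 3 z$ ($F{\left(Z,z \right)} = \left(z + 1\right) 3 - 7 = \left(1 + z\right) 3 - 7 = \left(3 + 3 z\right) - 7 = -4 + 3 z$)
$19666 - F{\left(-165,-185 \right)} = 19666 - \left(-4 + 3 \left(-185\right)\right) = 19666 - \left(-4 - 555\right) = 19666 - -559 = 19666 + 559 = 20225$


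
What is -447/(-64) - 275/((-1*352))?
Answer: 497/64 ≈ 7.7656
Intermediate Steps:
-447/(-64) - 275/((-1*352)) = -447*(-1/64) - 275/(-352) = 447/64 - 275*(-1/352) = 447/64 + 25/32 = 497/64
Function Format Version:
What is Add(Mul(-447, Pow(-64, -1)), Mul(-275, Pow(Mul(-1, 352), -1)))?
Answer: Rational(497, 64) ≈ 7.7656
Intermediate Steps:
Add(Mul(-447, Pow(-64, -1)), Mul(-275, Pow(Mul(-1, 352), -1))) = Add(Mul(-447, Rational(-1, 64)), Mul(-275, Pow(-352, -1))) = Add(Rational(447, 64), Mul(-275, Rational(-1, 352))) = Add(Rational(447, 64), Rational(25, 32)) = Rational(497, 64)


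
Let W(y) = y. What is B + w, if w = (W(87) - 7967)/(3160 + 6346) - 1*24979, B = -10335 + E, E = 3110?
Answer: -153069552/4753 ≈ -32205.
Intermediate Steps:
B = -7225 (B = -10335 + 3110 = -7225)
w = -118729127/4753 (w = (87 - 7967)/(3160 + 6346) - 1*24979 = -7880/9506 - 24979 = -7880*1/9506 - 24979 = -3940/4753 - 24979 = -118729127/4753 ≈ -24980.)
B + w = -7225 - 118729127/4753 = -153069552/4753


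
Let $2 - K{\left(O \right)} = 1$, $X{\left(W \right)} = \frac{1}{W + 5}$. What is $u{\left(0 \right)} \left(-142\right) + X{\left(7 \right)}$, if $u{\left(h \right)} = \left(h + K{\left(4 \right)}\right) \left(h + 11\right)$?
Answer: $- \frac{18743}{12} \approx -1561.9$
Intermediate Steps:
$X{\left(W \right)} = \frac{1}{5 + W}$
$K{\left(O \right)} = 1$ ($K{\left(O \right)} = 2 - 1 = 1$)
$u{\left(h \right)} = \left(1 + h\right) \left(11 + h\right)$ ($u{\left(h \right)} = \left(h + 1\right) \left(h + 11\right) = \left(1 + h\right) \left(11 + h\right)$)
$u{\left(0 \right)} \left(-142\right) + X{\left(7 \right)} = \left(11 + 0^{2} + 12 \cdot 0\right) \left(-142\right) + \frac{1}{5 + 7} = \left(11 + 0 + 0\right) \left(-142\right) + \frac{1}{12} = 11 \left(-142\right) + \frac{1}{12} = -1562 + \frac{1}{12} = - \frac{18743}{12}$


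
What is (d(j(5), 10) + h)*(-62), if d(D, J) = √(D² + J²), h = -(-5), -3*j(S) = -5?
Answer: -310 - 310*√37/3 ≈ -938.55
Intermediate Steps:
j(S) = 5/3 (j(S) = -⅓*(-5) = 5/3)
h = 5 (h = -1*(-5) = 5)
(d(j(5), 10) + h)*(-62) = (√((5/3)² + 10²) + 5)*(-62) = (√(25/9 + 100) + 5)*(-62) = (√(925/9) + 5)*(-62) = (5*√37/3 + 5)*(-62) = (5 + 5*√37/3)*(-62) = -310 - 310*√37/3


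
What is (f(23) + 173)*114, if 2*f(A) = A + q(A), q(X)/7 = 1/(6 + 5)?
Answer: 231762/11 ≈ 21069.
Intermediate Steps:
q(X) = 7/11 (q(X) = 7/(6 + 5) = 7/11)
f(A) = 7/22 + A/2 (f(A) = (A + 7/11)/2 = (7/11 + A)/2 = 7/22 + A/2)
(f(23) + 173)*114 = ((7/22 + (1/2)*23) + 173)*114 = ((7/22 + 23/2) + 173)*114 = (130/11 + 173)*114 = (2033/11)*114 = 231762/11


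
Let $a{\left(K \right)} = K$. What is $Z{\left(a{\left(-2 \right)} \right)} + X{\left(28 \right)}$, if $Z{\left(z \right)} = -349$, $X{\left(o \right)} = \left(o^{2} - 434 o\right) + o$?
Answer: $-11689$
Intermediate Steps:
$X{\left(o \right)} = o^{2} - 433 o$
$Z{\left(a{\left(-2 \right)} \right)} + X{\left(28 \right)} = -349 + 28 \left(-433 + 28\right) = -349 + 28 \left(-405\right) = -349 - 11340 = -11689$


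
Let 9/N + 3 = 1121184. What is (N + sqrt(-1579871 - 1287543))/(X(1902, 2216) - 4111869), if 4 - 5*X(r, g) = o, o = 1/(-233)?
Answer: -1165/596758111308868 - 1165*I*sqrt(2867414)/4790326452 ≈ -1.9522e-12 - 0.00041182*I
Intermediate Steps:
o = -1/233 ≈ -0.0042918
N = 3/373727 (N = 9/(-3 + 1121184) = 9/1121181 = 9*(1/1121181) = 3/373727 ≈ 8.0272e-6)
X(r, g) = 933/1165 (X(r, g) = 4/5 - 1/5*(-1/233) = 4/5 + 1/1165 = 933/1165)
(N + sqrt(-1579871 - 1287543))/(X(1902, 2216) - 4111869) = (3/373727 + sqrt(-1579871 - 1287543))/(933/1165 - 4111869) = (3/373727 + sqrt(-2867414))/(-4790326452/1165) = (3/373727 + I*sqrt(2867414))*(-1165/4790326452) = -1165/596758111308868 - 1165*I*sqrt(2867414)/4790326452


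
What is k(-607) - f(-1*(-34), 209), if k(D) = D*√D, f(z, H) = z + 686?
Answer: -720 - 607*I*√607 ≈ -720.0 - 14955.0*I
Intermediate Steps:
f(z, H) = 686 + z
k(D) = D^(3/2)
k(-607) - f(-1*(-34), 209) = (-607)^(3/2) - (686 - 1*(-34)) = -607*I*√607 - (686 + 34) = -607*I*√607 - 1*720 = -607*I*√607 - 720 = -720 - 607*I*√607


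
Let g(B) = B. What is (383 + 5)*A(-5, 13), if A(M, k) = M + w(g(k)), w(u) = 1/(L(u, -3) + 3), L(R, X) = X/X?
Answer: -1843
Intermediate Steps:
L(R, X) = 1
w(u) = ¼ (w(u) = 1/(1 + 3) = 1/4 = ¼)
A(M, k) = ¼ + M (A(M, k) = M + ¼ = ¼ + M)
(383 + 5)*A(-5, 13) = (383 + 5)*(¼ - 5) = 388*(-19/4) = -1843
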